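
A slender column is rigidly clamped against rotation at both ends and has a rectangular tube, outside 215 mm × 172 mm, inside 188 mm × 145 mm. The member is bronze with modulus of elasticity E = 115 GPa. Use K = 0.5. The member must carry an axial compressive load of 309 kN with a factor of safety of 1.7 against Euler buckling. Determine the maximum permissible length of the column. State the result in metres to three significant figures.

Weak-axis I_min = (h_o·b_o³ − h_i·b_i³)/12 with b_o = 172, b_i = 145.0 mm (shorter outer/inner sides).
I_min = (215×172³ − 188.0×145.0³)/12 = 4.341×10^7 mm⁴
I = 4.341×10^-5 m⁴
Required critical load P_cr = n·P = 1.7 × 309 = 525.3 kN = 5.253×10^5 N
From P_cr = π²EI/(K·L)²:  L = (1/K)·√(π²EI/P_cr) = (1/0.5)·√(π²×1.15×10^11×4.341×10^-5/5.253×10^5)
L = 19.4 m

L_max ≈ 19.4 m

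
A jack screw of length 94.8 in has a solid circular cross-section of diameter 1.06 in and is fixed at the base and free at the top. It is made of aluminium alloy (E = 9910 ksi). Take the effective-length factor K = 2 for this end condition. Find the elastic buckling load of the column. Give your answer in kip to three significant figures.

P_cr ≈ 0.169 kip

I = πd⁴/64 = π×1.06⁴/64 = 6.197×10^-2 in⁴
Effective length L_e = K·L = 2 × 94.8 = 189.6 in
P_cr = π²EI / L_e² = π² × 9910×10³ × 6.197×10^-2 / 189.6² = 168.6 lb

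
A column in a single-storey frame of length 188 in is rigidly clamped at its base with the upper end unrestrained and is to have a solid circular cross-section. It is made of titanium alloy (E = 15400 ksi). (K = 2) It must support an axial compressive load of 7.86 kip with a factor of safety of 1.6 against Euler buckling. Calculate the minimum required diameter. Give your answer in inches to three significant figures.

Required P_cr = n·P = 1.6 × 7.86 = 12.58 kip
L_e = K·L = 2 × 188 = 376.0 in
Required I = P_cr·L_e²/(π²E) = 1.258×10^4 × 376.0² / (π² × 1.54×10^7) = 11.70 in⁴
Solid circle: I = πd⁴/64  ⇒  d = (64I/π)^(1/4) = (64×11.70/π)^(1/4) = 3.93 in

d ≈ 3.93 in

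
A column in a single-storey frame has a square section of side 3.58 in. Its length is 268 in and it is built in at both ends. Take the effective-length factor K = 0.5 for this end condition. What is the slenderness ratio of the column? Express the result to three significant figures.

λ ≈ 130

I = a⁴/12 = 3.58⁴/12 = 13.69 in⁴
A = 12.82 in²;  r_min = √(I/A) = √(13.69/12.82) = 1.033 in
L_e = K·L = 0.5 × 268 = 134.0 in
λ = L_e / r_min = 134.00 / 1.033 = 130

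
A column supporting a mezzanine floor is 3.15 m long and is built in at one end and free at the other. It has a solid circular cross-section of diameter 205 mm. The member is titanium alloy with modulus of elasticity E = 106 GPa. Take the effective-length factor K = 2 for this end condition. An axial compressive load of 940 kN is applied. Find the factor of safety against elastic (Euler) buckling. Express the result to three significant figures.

n ≈ 2.43

I = πd⁴/64 = π×205⁴/64 = 8.669×10^7 mm⁴
I = 8.669×10^7 mm⁴ = 8.669×10^-5 m⁴
Effective length L_e = K·L = 2 × 3.15 = 6.300 m
P_cr = π²EI / L_e² = π² × 106×10⁹ × 8.669×10^-5 / 6.300² = 2.285×10^6 N
Factor of safety n = P_cr / P = 2285.1 / 940 = 2.43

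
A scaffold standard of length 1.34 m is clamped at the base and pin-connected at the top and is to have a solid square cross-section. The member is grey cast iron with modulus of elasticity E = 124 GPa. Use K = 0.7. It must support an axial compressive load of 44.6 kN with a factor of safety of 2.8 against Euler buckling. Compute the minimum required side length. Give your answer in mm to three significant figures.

Required P_cr = n·P = 2.8 × 44.6 = 124.9 kN
L_e = K·L = 0.7 × 1.34 = 0.9380 m
Required I = P_cr·L_e²/(π²E) = 1.249×10^5 × 0.9380² / (π² × 1.24×10^11) = 8.978×10^-8 m⁴
I_req = 8.978×10^4 mm⁴
Solid square: I = a⁴/12  ⇒  a = (12I)^(1/4) = (12×8.978×10^4)^(1/4) = 32.2 mm

a ≈ 32.2 mm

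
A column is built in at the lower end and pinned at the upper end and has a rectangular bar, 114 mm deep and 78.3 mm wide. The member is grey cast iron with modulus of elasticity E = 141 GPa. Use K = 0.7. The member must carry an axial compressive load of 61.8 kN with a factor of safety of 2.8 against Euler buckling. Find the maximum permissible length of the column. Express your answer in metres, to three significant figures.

L_max ≈ 8.65 m

Buckling occurs about the weak axis: I_min = h·b³/12 with b = 78.3 mm (the shorter side).
I_min = 114×78.3³/12 = 4.560×10^6 mm⁴
I = 4.560×10^-6 m⁴
Required critical load P_cr = n·P = 2.8 × 61.8 = 173.0 kN = 1.730×10^5 N
From P_cr = π²EI/(K·L)²:  L = (1/K)·√(π²EI/P_cr) = (1/0.7)·√(π²×1.41×10^11×4.560×10^-6/1.730×10^5)
L = 8.65 m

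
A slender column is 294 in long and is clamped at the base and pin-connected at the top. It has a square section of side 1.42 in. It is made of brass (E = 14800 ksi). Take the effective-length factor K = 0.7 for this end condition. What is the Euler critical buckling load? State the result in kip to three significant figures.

P_cr ≈ 1.17 kip

I = a⁴/12 = 1.42⁴/12 = 0.3388 in⁴
Effective length L_e = K·L = 0.7 × 294 = 205.8 in
P_cr = π²EI / L_e² = π² × 14800×10³ × 0.3388 / 205.8² = 1.169×10^3 lb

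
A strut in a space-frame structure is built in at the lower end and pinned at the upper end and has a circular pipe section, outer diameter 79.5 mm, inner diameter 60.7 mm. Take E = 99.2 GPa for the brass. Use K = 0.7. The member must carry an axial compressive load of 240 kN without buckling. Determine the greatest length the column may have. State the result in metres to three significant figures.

L_max ≈ 3.28 m

d_o = 79.5 mm, d_i = 60.7 mm
I = π(d_o⁴ − d_i⁴)/64 = π(79.5⁴ − 60.70⁴)/64 = 1.294×10^6 mm⁴
I = 1.294×10^-6 m⁴
At the buckling limit P_cr = P = 2.400×10^5 N
From P_cr = π²EI/(K·L)²:  L = (1/K)·√(π²EI/P_cr) = (1/0.7)·√(π²×9.92×10^10×1.294×10^-6/2.400×10^5)
L = 3.28 m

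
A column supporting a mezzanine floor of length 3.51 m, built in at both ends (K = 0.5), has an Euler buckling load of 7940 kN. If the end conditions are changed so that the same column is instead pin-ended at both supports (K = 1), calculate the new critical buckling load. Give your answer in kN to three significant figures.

P_cr ∝ 1/K², so P_cr,new = P_cr,old × (K_old/K_new)² = 7940 × (0.5/1)²
= 7940 × 0.2500 = 1980 kN

P_cr ≈ 1980 kN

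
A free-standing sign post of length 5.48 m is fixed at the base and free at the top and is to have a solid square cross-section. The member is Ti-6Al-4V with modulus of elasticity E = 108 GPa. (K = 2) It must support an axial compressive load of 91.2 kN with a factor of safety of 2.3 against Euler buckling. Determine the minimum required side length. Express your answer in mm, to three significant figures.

Required P_cr = n·P = 2.3 × 91.2 = 209.8 kN
L_e = K·L = 2 × 5.48 = 10.96 m
Required I = P_cr·L_e²/(π²E) = 2.098×10^5 × 10.96² / (π² × 1.08×10^11) = 2.364×10^-5 m⁴
I_req = 2.364×10^7 mm⁴
Solid square: I = a⁴/12  ⇒  a = (12I)^(1/4) = (12×2.364×10^7)^(1/4) = 130 mm

a ≈ 130 mm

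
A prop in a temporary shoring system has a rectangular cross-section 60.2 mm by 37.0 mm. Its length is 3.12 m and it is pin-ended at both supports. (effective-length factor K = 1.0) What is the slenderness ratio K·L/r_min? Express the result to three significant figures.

λ ≈ 292

Buckling occurs about the weak axis: I_min = h·b³/12 with b = 37.0 mm (the shorter side).
I_min = 60.2×37.0³/12 = 2.541×10^5 mm⁴
A = 2.227×10^3 mm²;  r_min = √(I/A) = √(2.541×10^5/2.227×10^3) = 10.68 mm
L_e = K·L = 1 × 3.12 m = 3.120 m = 3120.0 mm
λ = L_e / r_min = 3120.0 / 10.68 = 292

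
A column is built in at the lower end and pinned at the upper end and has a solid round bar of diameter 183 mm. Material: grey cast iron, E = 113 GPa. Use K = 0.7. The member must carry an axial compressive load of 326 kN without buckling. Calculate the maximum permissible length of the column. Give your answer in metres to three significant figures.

I = πd⁴/64 = π×183⁴/64 = 5.505×10^7 mm⁴
I = 5.505×10^-5 m⁴
At the buckling limit P_cr = P = 3.260×10^5 N
From P_cr = π²EI/(K·L)²:  L = (1/K)·√(π²EI/P_cr) = (1/0.7)·√(π²×1.13×10^11×5.505×10^-5/3.260×10^5)
L = 19.6 m

L_max ≈ 19.6 m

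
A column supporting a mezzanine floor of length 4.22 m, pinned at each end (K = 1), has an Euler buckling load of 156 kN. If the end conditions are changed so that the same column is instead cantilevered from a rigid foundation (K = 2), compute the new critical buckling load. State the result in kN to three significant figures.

P_cr ∝ 1/K², so P_cr,new = P_cr,old × (K_old/K_new)² = 156 × (1/2)²
= 156 × 0.2500 = 39.0 kN

P_cr ≈ 39.0 kN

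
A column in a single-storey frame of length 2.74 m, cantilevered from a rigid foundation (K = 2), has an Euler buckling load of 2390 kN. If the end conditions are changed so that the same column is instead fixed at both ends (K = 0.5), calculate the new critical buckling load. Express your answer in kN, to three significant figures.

P_cr ∝ 1/K², so P_cr,new = P_cr,old × (K_old/K_new)² = 2390 × (2/0.5)²
= 2390 × 16.00 = 38200 kN

P_cr ≈ 38200 kN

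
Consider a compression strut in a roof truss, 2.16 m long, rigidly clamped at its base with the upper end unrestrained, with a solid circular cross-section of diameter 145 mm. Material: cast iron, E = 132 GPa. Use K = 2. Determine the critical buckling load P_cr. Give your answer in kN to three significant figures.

P_cr ≈ 1510 kN

I = πd⁴/64 = π×145⁴/64 = 2.170×10^7 mm⁴
I = 2.170×10^7 mm⁴ = 2.170×10^-5 m⁴
Effective length L_e = K·L = 2 × 2.16 = 4.320 m
P_cr = π²EI / L_e² = π² × 132×10⁹ × 2.170×10^-5 / 4.320² = 1.515×10^6 N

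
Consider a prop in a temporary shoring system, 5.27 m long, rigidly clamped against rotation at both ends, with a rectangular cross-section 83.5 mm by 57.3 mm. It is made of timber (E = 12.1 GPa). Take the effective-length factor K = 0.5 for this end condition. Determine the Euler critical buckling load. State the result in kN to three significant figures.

P_cr ≈ 22.5 kN

Buckling occurs about the weak axis: I_min = h·b³/12 with b = 57.3 mm (the shorter side).
I_min = 83.5×57.3³/12 = 1.309×10^6 mm⁴
I = 1.309×10^6 mm⁴ = 1.309×10^-6 m⁴
Effective length L_e = K·L = 0.5 × 5.27 = 2.635 m
P_cr = π²EI / L_e² = π² × 12.1×10⁹ × 1.309×10^-6 / 2.635² = 2.252×10^4 N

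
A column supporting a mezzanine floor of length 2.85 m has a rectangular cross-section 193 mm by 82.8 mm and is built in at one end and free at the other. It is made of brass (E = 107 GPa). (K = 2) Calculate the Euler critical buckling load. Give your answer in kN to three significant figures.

P_cr ≈ 297 kN

Buckling occurs about the weak axis: I_min = h·b³/12 with b = 82.8 mm (the shorter side).
I_min = 193×82.8³/12 = 9.130×10^6 mm⁴
I = 9.130×10^6 mm⁴ = 9.130×10^-6 m⁴
Effective length L_e = K·L = 2 × 2.85 = 5.700 m
P_cr = π²EI / L_e² = π² × 107×10⁹ × 9.130×10^-6 / 5.700² = 2.968×10^5 N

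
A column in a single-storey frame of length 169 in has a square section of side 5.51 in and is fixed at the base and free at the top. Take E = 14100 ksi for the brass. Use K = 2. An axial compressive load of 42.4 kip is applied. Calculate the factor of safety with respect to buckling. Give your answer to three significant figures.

n ≈ 2.21

I = a⁴/12 = 5.51⁴/12 = 76.81 in⁴
Effective length L_e = K·L = 2 × 169 = 338.0 in
P_cr = π²EI / L_e² = π² × 14100×10³ × 76.81 / 338.0² = 9.356×10^4 lb
Factor of safety n = P_cr / P = 93.564 / 42.4 = 2.21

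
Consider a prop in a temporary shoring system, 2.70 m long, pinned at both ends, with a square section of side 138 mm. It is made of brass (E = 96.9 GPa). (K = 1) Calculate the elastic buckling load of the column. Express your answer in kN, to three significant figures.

I = a⁴/12 = 138⁴/12 = 3.022×10^7 mm⁴
I = 3.022×10^7 mm⁴ = 3.022×10^-5 m⁴
Effective length L_e = K·L = 1 × 2.70 = 2.700 m
P_cr = π²EI / L_e² = π² × 96.9×10⁹ × 3.022×10^-5 / 2.700² = 3.965×10^6 N

P_cr ≈ 3960 kN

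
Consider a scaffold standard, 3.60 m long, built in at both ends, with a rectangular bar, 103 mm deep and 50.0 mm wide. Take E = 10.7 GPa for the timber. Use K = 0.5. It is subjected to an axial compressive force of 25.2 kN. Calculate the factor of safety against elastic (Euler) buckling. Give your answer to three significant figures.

n ≈ 1.39

Buckling occurs about the weak axis: I_min = h·b³/12 with b = 50.0 mm (the shorter side).
I_min = 103×50.0³/12 = 1.073×10^6 mm⁴
I = 1.073×10^6 mm⁴ = 1.073×10^-6 m⁴
Effective length L_e = K·L = 0.5 × 3.60 = 1.800 m
P_cr = π²EI / L_e² = π² × 10.7×10⁹ × 1.073×10^-6 / 1.800² = 3.497×10^4 N
Factor of safety n = P_cr / P = 34.971 / 25.2 = 1.39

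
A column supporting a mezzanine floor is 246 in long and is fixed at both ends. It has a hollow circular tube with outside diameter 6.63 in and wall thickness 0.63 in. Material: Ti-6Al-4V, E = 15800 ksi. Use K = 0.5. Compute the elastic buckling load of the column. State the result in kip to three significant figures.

Inner diameter d_i = 6.63 − 2×0.63 = 5.370 in
I = π(d_o⁴ − d_i⁴)/64 = π(6.63⁴ − 5.370⁴)/64 = 54.03 in⁴
Effective length L_e = K·L = 0.5 × 246 = 123.0 in
P_cr = π²EI / L_e² = π² × 15800×10³ × 54.03 / 123.0² = 5.569×10^5 lb

P_cr ≈ 557 kip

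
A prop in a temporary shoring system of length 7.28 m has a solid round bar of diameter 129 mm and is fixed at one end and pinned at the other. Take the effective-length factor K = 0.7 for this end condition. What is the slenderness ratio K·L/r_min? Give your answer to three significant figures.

λ ≈ 158

I = πd⁴/64 = π×129⁴/64 = 1.359×10^7 mm⁴
A = 1.307×10^4 mm²;  r_min = √(I/A) = √(1.359×10^7/1.307×10^4) = 32.25 mm
L_e = K·L = 0.7 × 7.28 m = 5.096 m = 5096.0 mm
λ = L_e / r_min = 5096.0 / 32.25 = 158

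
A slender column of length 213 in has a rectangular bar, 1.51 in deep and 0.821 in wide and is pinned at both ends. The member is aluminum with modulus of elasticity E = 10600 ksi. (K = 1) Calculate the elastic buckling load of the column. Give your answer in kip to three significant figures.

Buckling occurs about the weak axis: I_min = h·b³/12 with b = 0.821 in (the shorter side).
I_min = 1.51×0.821³/12 = 6.963×10^-2 in⁴
Effective length L_e = K·L = 1 × 213 = 213.0 in
P_cr = π²EI / L_e² = π² × 10600×10³ × 6.963×10^-2 / 213.0² = 160.6 lb

P_cr ≈ 0.161 kip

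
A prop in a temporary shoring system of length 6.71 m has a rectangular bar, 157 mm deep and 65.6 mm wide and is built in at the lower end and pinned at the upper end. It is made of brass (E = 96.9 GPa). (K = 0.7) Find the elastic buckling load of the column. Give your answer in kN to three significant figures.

Buckling occurs about the weak axis: I_min = h·b³/12 with b = 65.6 mm (the shorter side).
I_min = 157×65.6³/12 = 3.693×10^6 mm⁴
I = 3.693×10^6 mm⁴ = 3.693×10^-6 m⁴
Effective length L_e = K·L = 0.7 × 6.71 = 4.697 m
P_cr = π²EI / L_e² = π² × 96.9×10⁹ × 3.693×10^-6 / 4.697² = 1.601×10^5 N

P_cr ≈ 160 kN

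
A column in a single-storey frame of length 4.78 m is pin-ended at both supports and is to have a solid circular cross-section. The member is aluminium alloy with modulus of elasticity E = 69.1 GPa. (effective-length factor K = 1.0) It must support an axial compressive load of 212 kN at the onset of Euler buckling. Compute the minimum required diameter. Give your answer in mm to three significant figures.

L_e = K·L = 1 × 4.78 = 4.780 m
Required I = P_cr·L_e²/(π²E) = 2.120×10^5 × 4.780² / (π² × 6.91×10^10) = 7.103×10^-6 m⁴
I_req = 7.103×10^6 mm⁴
Solid circle: I = πd⁴/64  ⇒  d = (64I/π)^(1/4) = (64×7.103×10^6/π)^(1/4) = 110 mm

d ≈ 110 mm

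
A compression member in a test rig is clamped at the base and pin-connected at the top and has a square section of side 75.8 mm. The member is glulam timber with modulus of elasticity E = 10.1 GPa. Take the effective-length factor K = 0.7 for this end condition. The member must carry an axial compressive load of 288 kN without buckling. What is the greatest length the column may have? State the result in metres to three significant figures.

I = a⁴/12 = 75.8⁴/12 = 2.751×10^6 mm⁴
I = 2.751×10^-6 m⁴
At the buckling limit P_cr = P = 2.880×10^5 N
From P_cr = π²EI/(K·L)²:  L = (1/K)·√(π²EI/P_cr) = (1/0.7)·√(π²×1.01×10^10×2.751×10^-6/2.880×10^5)
L = 1.39 m

L_max ≈ 1.39 m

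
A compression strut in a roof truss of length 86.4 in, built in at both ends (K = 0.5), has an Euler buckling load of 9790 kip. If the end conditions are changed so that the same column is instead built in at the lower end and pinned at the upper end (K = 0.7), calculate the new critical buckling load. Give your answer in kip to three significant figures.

P_cr ∝ 1/K², so P_cr,new = P_cr,old × (K_old/K_new)² = 9790 × (0.5/0.7)²
= 9790 × 0.5102 = 4990 kip

P_cr ≈ 4990 kip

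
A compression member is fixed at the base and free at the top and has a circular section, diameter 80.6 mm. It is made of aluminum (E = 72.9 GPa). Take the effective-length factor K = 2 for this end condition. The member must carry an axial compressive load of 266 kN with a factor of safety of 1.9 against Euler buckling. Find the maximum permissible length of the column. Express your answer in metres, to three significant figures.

L_max ≈ 0.859 m

I = πd⁴/64 = π×80.6⁴/64 = 2.072×10^6 mm⁴
I = 2.072×10^-6 m⁴
Required critical load P_cr = n·P = 1.9 × 266 = 505.4 kN = 5.054×10^5 N
From P_cr = π²EI/(K·L)²:  L = (1/K)·√(π²EI/P_cr) = (1/2)·√(π²×7.29×10^10×2.072×10^-6/5.054×10^5)
L = 0.859 m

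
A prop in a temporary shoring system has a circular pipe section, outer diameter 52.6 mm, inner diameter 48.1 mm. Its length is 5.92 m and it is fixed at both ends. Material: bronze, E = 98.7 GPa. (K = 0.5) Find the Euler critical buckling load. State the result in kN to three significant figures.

d_o = 52.6 mm, d_i = 48.1 mm
I = π(d_o⁴ − d_i⁴)/64 = π(52.6⁴ − 48.10⁴)/64 = 1.130×10^5 mm⁴
I = 1.130×10^5 mm⁴ = 1.130×10^-7 m⁴
Effective length L_e = K·L = 0.5 × 5.92 = 2.960 m
P_cr = π²EI / L_e² = π² × 98.7×10⁹ × 1.130×10^-7 / 2.960² = 1.256×10^4 N

P_cr ≈ 12.6 kN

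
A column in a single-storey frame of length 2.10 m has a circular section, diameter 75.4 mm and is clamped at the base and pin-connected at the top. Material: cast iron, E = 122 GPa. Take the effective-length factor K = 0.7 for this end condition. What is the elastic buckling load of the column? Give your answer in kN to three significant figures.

P_cr ≈ 884 kN

I = πd⁴/64 = π×75.4⁴/64 = 1.587×10^6 mm⁴
I = 1.587×10^6 mm⁴ = 1.587×10^-6 m⁴
Effective length L_e = K·L = 0.7 × 2.10 = 1.470 m
P_cr = π²EI / L_e² = π² × 122×10⁹ × 1.587×10^-6 / 1.470² = 8.841×10^5 N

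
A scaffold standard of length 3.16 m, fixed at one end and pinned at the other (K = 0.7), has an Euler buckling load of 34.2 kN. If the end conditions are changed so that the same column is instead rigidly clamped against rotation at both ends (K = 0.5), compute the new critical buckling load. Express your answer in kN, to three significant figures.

P_cr ∝ 1/K², so P_cr,new = P_cr,old × (K_old/K_new)² = 34.2 × (0.7/0.5)²
= 34.2 × 1.960 = 67.0 kN

P_cr ≈ 67.0 kN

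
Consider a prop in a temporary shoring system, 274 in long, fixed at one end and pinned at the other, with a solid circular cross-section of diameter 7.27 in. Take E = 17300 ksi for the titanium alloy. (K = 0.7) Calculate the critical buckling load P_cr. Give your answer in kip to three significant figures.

P_cr ≈ 636 kip

I = πd⁴/64 = π×7.27⁴/64 = 137.1 in⁴
Effective length L_e = K·L = 0.7 × 274 = 191.8 in
P_cr = π²EI / L_e² = π² × 17300×10³ × 137.1 / 191.8² = 6.364×10^5 lb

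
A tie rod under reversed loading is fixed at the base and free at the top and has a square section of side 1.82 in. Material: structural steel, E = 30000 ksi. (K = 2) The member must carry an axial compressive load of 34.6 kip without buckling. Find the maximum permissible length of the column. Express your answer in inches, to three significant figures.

I = a⁴/12 = 1.82⁴/12 = 0.9143 in⁴
At the buckling limit P_cr = P = 3.460×10^4 lb
From P_cr = π²EI/(K·L)²:  L = (1/K)·√(π²EI/P_cr) = (1/2)·√(π²×3.00×10^7×0.9143/3.460×10^4)
L = 44.2 in

L_max ≈ 44.2 in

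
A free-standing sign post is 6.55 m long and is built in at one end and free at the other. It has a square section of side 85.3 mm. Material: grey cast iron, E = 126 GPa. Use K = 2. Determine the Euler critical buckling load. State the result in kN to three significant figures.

I = a⁴/12 = 85.3⁴/12 = 4.412×10^6 mm⁴
I = 4.412×10^6 mm⁴ = 4.412×10^-6 m⁴
Effective length L_e = K·L = 2 × 6.55 = 13.10 m
P_cr = π²EI / L_e² = π² × 126×10⁹ × 4.412×10^-6 / 13.10² = 3.197×10^4 N

P_cr ≈ 32.0 kN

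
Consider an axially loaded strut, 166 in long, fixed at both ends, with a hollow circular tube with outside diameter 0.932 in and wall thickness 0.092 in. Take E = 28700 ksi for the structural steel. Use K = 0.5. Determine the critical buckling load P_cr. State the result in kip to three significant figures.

P_cr ≈ 0.891 kip

Inner diameter d_i = 0.932 − 2×0.092 = 0.7480 in
I = π(d_o⁴ − d_i⁴)/64 = π(0.932⁴ − 0.7480⁴)/64 = 2.167×10^-2 in⁴
Effective length L_e = K·L = 0.5 × 166 = 83.00 in
P_cr = π²EI / L_e² = π² × 28700×10³ × 2.167×10^-2 / 83.00² = 891.0 lb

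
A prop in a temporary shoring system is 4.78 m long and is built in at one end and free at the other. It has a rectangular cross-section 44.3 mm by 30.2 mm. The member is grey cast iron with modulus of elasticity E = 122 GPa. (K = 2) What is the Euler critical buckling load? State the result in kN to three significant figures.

Buckling occurs about the weak axis: I_min = h·b³/12 with b = 30.2 mm (the shorter side).
I_min = 44.3×30.2³/12 = 1.017×10^5 mm⁴
I = 1.017×10^5 mm⁴ = 1.017×10^-7 m⁴
Effective length L_e = K·L = 2 × 4.78 = 9.560 m
P_cr = π²EI / L_e² = π² × 122×10⁹ × 1.017×10^-7 / 9.560² = 1.340×10^3 N

P_cr ≈ 1.34 kN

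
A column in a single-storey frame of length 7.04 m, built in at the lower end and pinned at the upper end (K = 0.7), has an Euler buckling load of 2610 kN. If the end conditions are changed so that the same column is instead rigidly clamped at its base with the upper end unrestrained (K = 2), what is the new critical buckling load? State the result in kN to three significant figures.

P_cr ≈ 320 kN

P_cr ∝ 1/K², so P_cr,new = P_cr,old × (K_old/K_new)² = 2610 × (0.7/2)²
= 2610 × 0.1225 = 320 kN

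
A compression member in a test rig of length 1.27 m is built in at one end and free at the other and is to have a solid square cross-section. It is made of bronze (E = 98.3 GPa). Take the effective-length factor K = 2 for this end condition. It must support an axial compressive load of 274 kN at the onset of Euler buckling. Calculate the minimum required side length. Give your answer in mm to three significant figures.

L_e = K·L = 2 × 1.27 = 2.540 m
Required I = P_cr·L_e²/(π²E) = 2.740×10^5 × 2.540² / (π² × 9.83×10^10) = 1.822×10^-6 m⁴
I_req = 1.822×10^6 mm⁴
Solid square: I = a⁴/12  ⇒  a = (12I)^(1/4) = (12×1.822×10^6)^(1/4) = 68.4 mm

a ≈ 68.4 mm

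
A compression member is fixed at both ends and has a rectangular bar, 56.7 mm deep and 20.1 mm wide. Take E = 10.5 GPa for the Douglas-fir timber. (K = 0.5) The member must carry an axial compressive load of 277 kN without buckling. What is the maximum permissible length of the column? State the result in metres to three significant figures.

Buckling occurs about the weak axis: I_min = h·b³/12 with b = 20.1 mm (the shorter side).
I_min = 56.7×20.1³/12 = 3.837×10^4 mm⁴
I = 3.837×10^-8 m⁴
At the buckling limit P_cr = P = 2.770×10^5 N
From P_cr = π²EI/(K·L)²:  L = (1/K)·√(π²EI/P_cr) = (1/0.5)·√(π²×1.05×10^10×3.837×10^-8/2.770×10^5)
L = 0.240 m

L_max ≈ 0.240 m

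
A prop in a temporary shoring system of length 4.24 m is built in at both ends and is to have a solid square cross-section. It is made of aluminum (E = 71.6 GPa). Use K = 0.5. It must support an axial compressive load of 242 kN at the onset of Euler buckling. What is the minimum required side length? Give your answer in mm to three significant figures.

a ≈ 65.6 mm

L_e = K·L = 0.5 × 4.24 = 2.120 m
Required I = P_cr·L_e²/(π²E) = 2.420×10^5 × 2.120² / (π² × 7.16×10^10) = 1.539×10^-6 m⁴
I_req = 1.539×10^6 mm⁴
Solid square: I = a⁴/12  ⇒  a = (12I)^(1/4) = (12×1.539×10^6)^(1/4) = 65.6 mm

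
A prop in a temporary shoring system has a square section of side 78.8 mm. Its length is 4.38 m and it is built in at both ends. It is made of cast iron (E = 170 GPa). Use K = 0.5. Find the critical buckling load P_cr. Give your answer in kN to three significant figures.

P_cr ≈ 1120 kN

I = a⁴/12 = 78.8⁴/12 = 3.213×10^6 mm⁴
I = 3.213×10^6 mm⁴ = 3.213×10^-6 m⁴
Effective length L_e = K·L = 0.5 × 4.38 = 2.190 m
P_cr = π²EI / L_e² = π² × 170×10⁹ × 3.213×10^-6 / 2.190² = 1.124×10^6 N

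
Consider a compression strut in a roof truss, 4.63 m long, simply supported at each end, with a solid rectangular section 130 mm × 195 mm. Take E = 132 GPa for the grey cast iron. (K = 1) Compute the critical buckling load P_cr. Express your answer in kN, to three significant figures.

Buckling occurs about the weak axis: I_min = h·b³/12 with b = 130 mm (the shorter side).
I_min = 195×130³/12 = 3.570×10^7 mm⁴
I = 3.570×10^7 mm⁴ = 3.570×10^-5 m⁴
Effective length L_e = K·L = 1 × 4.63 = 4.630 m
P_cr = π²EI / L_e² = π² × 132×10⁹ × 3.570×10^-5 / 4.630² = 2.170×10^6 N

P_cr ≈ 2170 kN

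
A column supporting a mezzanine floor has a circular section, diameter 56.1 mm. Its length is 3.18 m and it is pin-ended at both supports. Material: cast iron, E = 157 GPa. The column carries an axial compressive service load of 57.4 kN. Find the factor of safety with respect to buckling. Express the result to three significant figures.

I = πd⁴/64 = π×56.1⁴/64 = 4.862×10^5 mm⁴
I = 4.862×10^5 mm⁴ = 4.862×10^-7 m⁴
Effective length L_e = K·L = 1 × 3.18 = 3.180 m
P_cr = π²EI / L_e² = π² × 157×10⁹ × 4.862×10^-7 / 3.180² = 7.450×10^4 N
Factor of safety n = P_cr / P = 74.502 / 57.4 = 1.30

n ≈ 1.30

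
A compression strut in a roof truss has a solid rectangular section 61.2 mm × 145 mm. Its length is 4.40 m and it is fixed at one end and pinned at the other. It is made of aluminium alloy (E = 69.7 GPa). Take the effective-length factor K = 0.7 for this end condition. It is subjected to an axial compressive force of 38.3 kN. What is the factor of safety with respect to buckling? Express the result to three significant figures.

n ≈ 5.24

Buckling occurs about the weak axis: I_min = h·b³/12 with b = 61.2 mm (the shorter side).
I_min = 145×61.2³/12 = 2.770×10^6 mm⁴
I = 2.770×10^6 mm⁴ = 2.770×10^-6 m⁴
Effective length L_e = K·L = 0.7 × 4.40 = 3.080 m
P_cr = π²EI / L_e² = π² × 69.7×10⁹ × 2.770×10^-6 / 3.080² = 2.009×10^5 N
Factor of safety n = P_cr / P = 200.85 / 38.3 = 5.24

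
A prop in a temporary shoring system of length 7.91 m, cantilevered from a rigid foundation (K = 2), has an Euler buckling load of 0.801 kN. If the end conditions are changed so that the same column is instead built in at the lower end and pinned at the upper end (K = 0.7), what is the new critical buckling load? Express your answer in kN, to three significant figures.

P_cr ≈ 6.54 kN

P_cr ∝ 1/K², so P_cr,new = P_cr,old × (K_old/K_new)² = 0.801 × (2/0.7)²
= 0.801 × 8.163 = 6.54 kN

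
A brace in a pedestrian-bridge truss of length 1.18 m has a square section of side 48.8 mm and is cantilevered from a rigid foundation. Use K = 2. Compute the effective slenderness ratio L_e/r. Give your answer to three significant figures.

For a square r = a/√12 = 48.8/√12 = 14.09 mm
L_e = K·L = 2 × 1.18 m = 2.360 m = 2360.0 mm
λ = L_e / r_min = 2360.0 / 14.09 = 168

λ ≈ 168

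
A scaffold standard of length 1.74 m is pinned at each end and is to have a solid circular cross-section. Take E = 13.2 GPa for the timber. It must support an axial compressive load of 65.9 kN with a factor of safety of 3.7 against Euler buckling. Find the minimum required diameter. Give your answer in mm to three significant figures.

Required P_cr = n·P = 3.7 × 65.9 = 243.8 kN
L_e = K·L = 1 × 1.74 = 1.740 m
Required I = P_cr·L_e²/(π²E) = 2.438×10^5 × 1.740² / (π² × 1.32×10^10) = 5.666×10^-6 m⁴
I_req = 5.666×10^6 mm⁴
Solid circle: I = πd⁴/64  ⇒  d = (64I/π)^(1/4) = (64×5.666×10^6/π)^(1/4) = 104 mm

d ≈ 104 mm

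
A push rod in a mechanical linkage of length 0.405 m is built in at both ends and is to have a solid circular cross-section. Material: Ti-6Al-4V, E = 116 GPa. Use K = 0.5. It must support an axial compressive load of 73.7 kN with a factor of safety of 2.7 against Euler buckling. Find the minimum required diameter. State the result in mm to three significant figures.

d ≈ 19.5 mm

Required P_cr = n·P = 2.7 × 73.7 = 199.0 kN
L_e = K·L = 0.5 × 0.405 = 0.2025 m
Required I = P_cr·L_e²/(π²E) = 1.990×10^5 × 0.2025² / (π² × 1.16×10^11) = 7.127×10^-9 m⁴
I_req = 7.127×10^3 mm⁴
Solid circle: I = πd⁴/64  ⇒  d = (64I/π)^(1/4) = (64×7.127×10^3/π)^(1/4) = 19.5 mm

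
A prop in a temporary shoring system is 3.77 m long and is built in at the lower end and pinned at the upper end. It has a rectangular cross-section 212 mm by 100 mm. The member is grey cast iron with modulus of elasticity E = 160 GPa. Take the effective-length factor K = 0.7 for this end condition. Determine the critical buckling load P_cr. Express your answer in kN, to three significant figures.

Buckling occurs about the weak axis: I_min = h·b³/12 with b = 100 mm (the shorter side).
I_min = 212×100³/12 = 1.767×10^7 mm⁴
I = 1.767×10^7 mm⁴ = 1.767×10^-5 m⁴
Effective length L_e = K·L = 0.7 × 3.77 = 2.639 m
P_cr = π²EI / L_e² = π² × 160×10⁹ × 1.767×10^-5 / 2.639² = 4.006×10^6 N

P_cr ≈ 4010 kN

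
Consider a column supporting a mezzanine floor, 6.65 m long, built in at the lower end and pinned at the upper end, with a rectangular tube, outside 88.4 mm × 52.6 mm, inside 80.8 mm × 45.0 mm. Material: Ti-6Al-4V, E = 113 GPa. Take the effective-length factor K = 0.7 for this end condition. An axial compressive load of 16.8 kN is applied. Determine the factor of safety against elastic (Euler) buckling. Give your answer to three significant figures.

Weak-axis I_min = (h_o·b_o³ − h_i·b_i³)/12 with b_o = 52.6, b_i = 45.00 mm (shorter outer/inner sides).
I_min = (88.4×52.6³ − 80.80×45.00³)/12 = 4.585×10^5 mm⁴
I = 4.585×10^5 mm⁴ = 4.585×10^-7 m⁴
Effective length L_e = K·L = 0.7 × 6.65 = 4.655 m
P_cr = π²EI / L_e² = π² × 113×10⁹ × 4.585×10^-7 / 4.655² = 2.360×10^4 N
Factor of safety n = P_cr / P = 23.599 / 16.8 = 1.40

n ≈ 1.40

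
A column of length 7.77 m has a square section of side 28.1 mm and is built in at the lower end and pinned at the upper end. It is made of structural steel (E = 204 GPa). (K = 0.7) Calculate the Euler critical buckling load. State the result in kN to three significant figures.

P_cr ≈ 3.54 kN

I = a⁴/12 = 28.1⁴/12 = 5.196×10^4 mm⁴
I = 5.196×10^4 mm⁴ = 5.196×10^-8 m⁴
Effective length L_e = K·L = 0.7 × 7.77 = 5.439 m
P_cr = π²EI / L_e² = π² × 204×10⁹ × 5.196×10^-8 / 5.439² = 3.536×10^3 N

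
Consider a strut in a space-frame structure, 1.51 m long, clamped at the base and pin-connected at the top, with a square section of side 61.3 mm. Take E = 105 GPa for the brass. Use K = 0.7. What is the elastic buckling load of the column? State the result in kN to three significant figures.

P_cr ≈ 1090 kN

I = a⁴/12 = 61.3⁴/12 = 1.177×10^6 mm⁴
I = 1.177×10^6 mm⁴ = 1.177×10^-6 m⁴
Effective length L_e = K·L = 0.7 × 1.51 = 1.057 m
P_cr = π²EI / L_e² = π² × 105×10⁹ × 1.177×10^-6 / 1.057² = 1.091×10^6 N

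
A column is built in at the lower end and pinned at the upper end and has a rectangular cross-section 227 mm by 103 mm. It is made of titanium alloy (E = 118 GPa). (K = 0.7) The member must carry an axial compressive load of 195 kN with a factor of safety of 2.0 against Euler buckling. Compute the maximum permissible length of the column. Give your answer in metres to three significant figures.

Buckling occurs about the weak axis: I_min = h·b³/12 with b = 103 mm (the shorter side).
I_min = 227×103³/12 = 2.067×10^7 mm⁴
I = 2.067×10^-5 m⁴
Required critical load P_cr = n·P = 2.0 × 195 = 390.0 kN = 3.900×10^5 N
From P_cr = π²EI/(K·L)²:  L = (1/K)·√(π²EI/P_cr) = (1/0.7)·√(π²×1.18×10^11×2.067×10^-5/3.900×10^5)
L = 11.2 m

L_max ≈ 11.2 m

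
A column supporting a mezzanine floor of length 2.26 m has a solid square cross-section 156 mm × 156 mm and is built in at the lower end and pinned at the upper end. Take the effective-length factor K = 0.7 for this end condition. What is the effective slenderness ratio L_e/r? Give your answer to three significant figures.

λ ≈ 35.1

I = a⁴/12 = 156⁴/12 = 4.935×10^7 mm⁴
A = 2.434×10^4 mm²;  r_min = √(I/A) = √(4.935×10^7/2.434×10^4) = 45.03 mm
L_e = K·L = 0.7 × 2.26 m = 1.582 m = 1582.0 mm
λ = L_e / r_min = 1582.0 / 45.03 = 35.1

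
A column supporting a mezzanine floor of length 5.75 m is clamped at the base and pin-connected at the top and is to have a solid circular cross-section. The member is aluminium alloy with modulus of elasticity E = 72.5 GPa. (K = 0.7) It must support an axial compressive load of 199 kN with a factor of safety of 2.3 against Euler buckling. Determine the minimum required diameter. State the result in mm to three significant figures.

d ≈ 121 mm

Required P_cr = n·P = 2.3 × 199 = 457.7 kN
L_e = K·L = 0.7 × 5.75 = 4.025 m
Required I = P_cr·L_e²/(π²E) = 4.577×10^5 × 4.025² / (π² × 7.25×10^10) = 1.036×10^-5 m⁴
I_req = 1.036×10^7 mm⁴
Solid circle: I = πd⁴/64  ⇒  d = (64I/π)^(1/4) = (64×1.036×10^7/π)^(1/4) = 121 mm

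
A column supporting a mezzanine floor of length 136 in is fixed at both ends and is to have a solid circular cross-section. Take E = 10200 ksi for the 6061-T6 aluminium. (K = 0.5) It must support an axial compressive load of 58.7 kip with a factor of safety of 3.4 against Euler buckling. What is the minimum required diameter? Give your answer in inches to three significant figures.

d ≈ 3.70 in

Required P_cr = n·P = 3.4 × 58.7 = 199.6 kip
L_e = K·L = 0.5 × 136 = 68.00 in
Required I = P_cr·L_e²/(π²E) = 1.996×10^5 × 68.00² / (π² × 1.02×10^7) = 9.167 in⁴
Solid circle: I = πd⁴/64  ⇒  d = (64I/π)^(1/4) = (64×9.167/π)^(1/4) = 3.70 in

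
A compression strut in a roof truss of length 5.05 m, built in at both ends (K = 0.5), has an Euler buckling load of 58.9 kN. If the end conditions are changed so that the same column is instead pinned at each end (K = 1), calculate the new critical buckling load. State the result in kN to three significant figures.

P_cr ∝ 1/K², so P_cr,new = P_cr,old × (K_old/K_new)² = 58.9 × (0.5/1)²
= 58.9 × 0.2500 = 14.7 kN

P_cr ≈ 14.7 kN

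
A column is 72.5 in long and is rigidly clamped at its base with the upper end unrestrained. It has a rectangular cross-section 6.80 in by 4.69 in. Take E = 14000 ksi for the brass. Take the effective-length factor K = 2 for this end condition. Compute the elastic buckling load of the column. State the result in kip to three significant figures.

P_cr ≈ 384 kip

Buckling occurs about the weak axis: I_min = h·b³/12 with b = 4.69 in (the shorter side).
I_min = 6.80×4.69³/12 = 58.46 in⁴
Effective length L_e = K·L = 2 × 72.5 = 145.0 in
P_cr = π²EI / L_e² = π² × 14000×10³ × 58.46 / 145.0² = 3.842×10^5 lb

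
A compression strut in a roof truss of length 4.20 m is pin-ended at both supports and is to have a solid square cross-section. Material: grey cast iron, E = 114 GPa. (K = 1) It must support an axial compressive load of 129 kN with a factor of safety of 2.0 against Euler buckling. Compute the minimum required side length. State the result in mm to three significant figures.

Required P_cr = n·P = 2.0 × 129 = 258.0 kN
L_e = K·L = 1 × 4.20 = 4.200 m
Required I = P_cr·L_e²/(π²E) = 2.580×10^5 × 4.200² / (π² × 1.14×10^11) = 4.045×10^-6 m⁴
I_req = 4.045×10^6 mm⁴
Solid square: I = a⁴/12  ⇒  a = (12I)^(1/4) = (12×4.045×10^6)^(1/4) = 83.5 mm

a ≈ 83.5 mm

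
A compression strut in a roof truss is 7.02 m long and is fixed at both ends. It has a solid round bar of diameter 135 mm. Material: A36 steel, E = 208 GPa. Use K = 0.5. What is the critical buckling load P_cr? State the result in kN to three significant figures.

P_cr ≈ 2720 kN

I = πd⁴/64 = π×135⁴/64 = 1.630×10^7 mm⁴
I = 1.630×10^7 mm⁴ = 1.630×10^-5 m⁴
Effective length L_e = K·L = 0.5 × 7.02 = 3.510 m
P_cr = π²EI / L_e² = π² × 208×10⁹ × 1.630×10^-5 / 3.510² = 2.717×10^6 N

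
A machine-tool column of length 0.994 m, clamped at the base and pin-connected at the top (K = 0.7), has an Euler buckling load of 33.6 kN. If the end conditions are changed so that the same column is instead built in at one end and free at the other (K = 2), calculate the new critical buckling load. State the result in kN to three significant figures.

P_cr ≈ 4.12 kN

P_cr ∝ 1/K², so P_cr,new = P_cr,old × (K_old/K_new)² = 33.6 × (0.7/2)²
= 33.6 × 0.1225 = 4.12 kN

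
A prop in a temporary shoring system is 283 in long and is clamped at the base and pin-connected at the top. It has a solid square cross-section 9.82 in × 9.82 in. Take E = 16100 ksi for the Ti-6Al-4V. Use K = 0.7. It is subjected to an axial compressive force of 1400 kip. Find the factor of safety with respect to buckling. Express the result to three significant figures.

n ≈ 2.24

I = a⁴/12 = 9.82⁴/12 = 774.9 in⁴
Effective length L_e = K·L = 0.7 × 283 = 198.1 in
P_cr = π²EI / L_e² = π² × 16100×10³ × 774.9 / 198.1² = 3.138×10^6 lb
Factor of safety n = P_cr / P = 3137.8 / 1400 = 2.24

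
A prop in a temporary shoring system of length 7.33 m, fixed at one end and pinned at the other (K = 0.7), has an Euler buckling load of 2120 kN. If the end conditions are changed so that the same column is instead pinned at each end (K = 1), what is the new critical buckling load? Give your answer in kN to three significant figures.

P_cr ∝ 1/K², so P_cr,new = P_cr,old × (K_old/K_new)² = 2120 × (0.7/1)²
= 2120 × 0.4900 = 1040 kN

P_cr ≈ 1040 kN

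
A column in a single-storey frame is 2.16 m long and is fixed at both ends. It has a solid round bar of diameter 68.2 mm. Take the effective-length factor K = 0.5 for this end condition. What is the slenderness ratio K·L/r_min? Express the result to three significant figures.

λ ≈ 63.3

For a solid circle r = d/4 = 68.2/4 = 17.05 mm
L_e = K·L = 0.5 × 2.16 m = 1.080 m = 1080.0 mm
λ = L_e / r_min = 1080.0 / 17.05 = 63.3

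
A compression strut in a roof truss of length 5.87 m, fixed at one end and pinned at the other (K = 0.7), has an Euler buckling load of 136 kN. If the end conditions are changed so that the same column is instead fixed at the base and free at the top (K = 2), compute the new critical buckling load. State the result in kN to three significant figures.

P_cr ∝ 1/K², so P_cr,new = P_cr,old × (K_old/K_new)² = 136 × (0.7/2)²
= 136 × 0.1225 = 16.7 kN

P_cr ≈ 16.7 kN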